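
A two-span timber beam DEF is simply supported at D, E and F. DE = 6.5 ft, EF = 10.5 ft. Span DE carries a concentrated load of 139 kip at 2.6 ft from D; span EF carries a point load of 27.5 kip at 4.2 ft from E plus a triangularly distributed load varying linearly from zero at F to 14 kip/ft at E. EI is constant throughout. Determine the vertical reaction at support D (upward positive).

R_D = 59.43 kip

Take M_E as the redundant. Released structure: two simple spans DE and EF with a hinge at E.
End slopes at the hinge E, treating each span as simply supported:
  span DE: point load 139 at a = 2.6: Pab(L + a)/(6LEI) = 328.9/EI
  span EF: point load 27.5 at a = 4.2: Pab(L + b)/(6LEI) = 194/EI
  span EF: triangular load, peak 14: w₀L³/(45EI) = 360.1/EI
  relative rotation θ_0 = (328.9 + 554.2)/EI = 883.1/EI
A unit hogging moment at E produces rotation L₁/(3EI) + L₂/(3EI) = 5.667/EI.
Slope continuity at E: θ_0 = M_E·5.667/EI, so M_E = 883.1/5.667 = 155.8 kip·ft (hogging).
Span DE, ΣM about D with M_E applied at E: R_E^{DE}·6.5 = 361.4 + 155.8, so R_E^{DE} = 79.57 kip and R_D = 139 − 79.57 = 59.43 kip.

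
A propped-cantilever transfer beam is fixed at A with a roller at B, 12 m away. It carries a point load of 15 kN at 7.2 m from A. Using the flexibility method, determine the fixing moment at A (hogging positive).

M_A = 30.24 kN·m

Choose R_B as the redundant. The primary structure is the cantilever fixed at A.
Free-end deflection of the primary structure under the applied loading (downward +):
  point load 15 at a = 7.2: Pa²(3L − a)/(6EI) = 3732/EI
Flexibility coefficient — unit upward force at B: δ_{BB} = L³/(3EI) = 576/EI.
The prop prevents deflection at B: R_B = δ_0/δ_{BB} = 3732/576 = 6.48 kN.
Moment equilibrium about A: M_A = Σ(load moments about A) − R_B·L = 108 − 6.48×12 = 30.24 kN·m.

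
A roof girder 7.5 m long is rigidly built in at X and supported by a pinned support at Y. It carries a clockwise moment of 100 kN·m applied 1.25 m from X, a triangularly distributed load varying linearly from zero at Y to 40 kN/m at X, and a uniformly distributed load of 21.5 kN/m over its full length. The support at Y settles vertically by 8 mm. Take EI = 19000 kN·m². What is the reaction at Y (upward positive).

Remove the prop at Y; the released (primary) structure is a cantilever built in at X.
Deflection at Y on the released cantilever, summing each load's contribution:
  clockwise couple 100 at a = 1.25: M₀a(2L − a)/(2EI) = 859.4/EI
  triangular load, peak 40 at the fixed end: w₀L⁴/(30EI) = 4219/EI
  UDL 21.5: wL⁴/(8EI) = 8503/EI
  δ_0 = 13582/EI
Tip deflection under a unit load at Y: L³/(3EI) = 140.6/EI.
With EI = 19000 kN·m²: δ_0 = 0.71482 m and δ_{YY} = 0.007401 m/kN.
Compatibility — the beam at Y must follow the support down by 0.008 m: δ_0 − R_Y·δ_{YY} = 0.008, so R_Y = (0.71482 − 0.008)/0.007401 = 95.5 kN.

R_Y = 95.5 kN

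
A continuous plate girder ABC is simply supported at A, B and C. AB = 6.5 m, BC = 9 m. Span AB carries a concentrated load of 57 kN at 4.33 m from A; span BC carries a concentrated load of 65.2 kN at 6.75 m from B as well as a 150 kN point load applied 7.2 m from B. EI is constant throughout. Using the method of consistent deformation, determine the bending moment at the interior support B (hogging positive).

M_B = 144 kN·m

Release continuity at B by inserting a hinge; the redundant is the internal moment M_B. The primary structure is two simply-supported spans AB and BC.
Rotations at B on the released spans (each span's end-slope, ×1/EI):
  span AB: point load 57 at a = 4.33: Pab(L + a)/(6LEI) = 148.7/EI
  span BC: point load 65.2 at a = 6.75: Pab(L + b)/(6LEI) = 206.3/EI
  span BC: point load 150 at a = 7.2: Pab(L + b)/(6LEI) = 388.8/EI
  relative rotation θ_0 = (148.7 + 595.1)/EI = 743.8/EI
A unit hogging moment at B produces rotation L₁/(3EI) + L₂/(3EI) = 5.167/EI.
Slope continuity at B: θ_0 = M_B·5.167/EI, so M_B = 743.8/5.167 = 144 kN·m (hogging).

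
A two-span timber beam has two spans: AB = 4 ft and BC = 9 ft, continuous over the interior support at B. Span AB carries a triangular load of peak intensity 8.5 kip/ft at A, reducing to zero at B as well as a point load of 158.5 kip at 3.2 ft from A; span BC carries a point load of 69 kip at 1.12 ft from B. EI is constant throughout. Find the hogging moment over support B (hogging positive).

M_B = 74.46 kip·ft

Take M_B as the redundant. Released structure: two simple spans AB and BC with a hinge at B.
Rotations at B on the released spans (each span's end-slope, ×1/EI):
  span AB: triangular load, peak 8.5: 7w₀L³/(360EI) = 10.58/EI
  span AB: point load 158.5 at a = 3.2: Pab(L + a)/(6LEI) = 121.7/EI
  span BC: point load 69 at a = 1.12: Pab(L + b)/(6LEI) = 190.4/EI
  relative rotation θ_0 = (132.3 + 190.4)/EI = 322.7/EI
A unit hogging moment at B produces rotation L₁/(3EI) + L₂/(3EI) = 4.333/EI.
Compatibility: M_B·(L₁+L₂)/(3EI) = θ_0, giving M_B = 74.46 kip·ft (hogging).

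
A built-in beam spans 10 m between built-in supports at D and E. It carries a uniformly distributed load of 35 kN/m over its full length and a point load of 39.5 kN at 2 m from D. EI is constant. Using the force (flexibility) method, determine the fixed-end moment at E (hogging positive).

Take the two fixed-end moments M_D, M_E as redundants; the released structure is the simple span DE.
Simple-span end rotations at D and E under the given loads:
  at D: UDL 35: wL³/(24EI) = 1458/EI
  at E: UDL 35: wL³/(24EI) = 1458/EI
  at D: point load 39.5 at a = 2: Pab(L + b)/(6LEI) = 189.6/EI
  at E: point load 39.5 at a = 2: Pab(L + a)/(6LEI) = 126.4/EI
  θ_D0 = 1648/EI,  θ_E0 = 1585/EI
Flexibility coefficients: a unit moment at one end gives L/(3EI) there and L/(6EI) at the far end, so f₁₁ = f₂₂ = 3.333/EI and f₁₂ = f₂₁ = 1.667/EI.
Compatibility — zero rotation at each built-in end:
  3.333 M_D + 1.667 M_E = 1648
  1.667 M_D + 3.333 M_E = 1585
Solving the pair gives M_D = 342.2 kN·m and M_E = 304.3 kN·m (hogging).

M_E = 304.3 kN·m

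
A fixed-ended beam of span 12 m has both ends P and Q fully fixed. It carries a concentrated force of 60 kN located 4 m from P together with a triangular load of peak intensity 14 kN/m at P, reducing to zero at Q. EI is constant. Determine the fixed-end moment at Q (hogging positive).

Release both end moments; the primary structure is a simply-supported span PQ with redundants M_P and M_Q.
On the primary (simply-supported) span, the end slopes from the loading are:
  at P: point load 60 at a = 4: Pab(L + b)/(6LEI) = 533.3/EI
  at Q: point load 60 at a = 4: Pab(L + a)/(6LEI) = 426.7/EI
  at P: triangular load, peak 14: w₀L³/(45EI) = 537.6/EI
  at Q: triangular load, peak 14: 7w₀L³/(360EI) = 470.4/EI
  θ_P0 = 1071/EI,  θ_Q0 = 897.1/EI
Flexibility coefficients: a unit moment at one end gives L/(3EI) there and L/(6EI) at the far end, so f₁₁ = f₂₂ = 4/EI and f₁₂ = f₂₁ = 2/EI.
Compatibility — zero rotation at each built-in end:
  4 M_P + 2 M_Q = 1071
  2 M_P + 4 M_Q = 897.1
Solving the pair gives M_P = 207.5 kN·m and M_Q = 120.5 kN·m (hogging).

M_Q = 120.5 kN·m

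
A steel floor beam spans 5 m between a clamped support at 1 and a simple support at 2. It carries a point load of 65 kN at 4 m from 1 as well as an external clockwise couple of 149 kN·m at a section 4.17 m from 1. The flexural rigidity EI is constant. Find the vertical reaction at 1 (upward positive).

R_1 = -24.23 kN

Take the reaction at 2 as the redundant and release it; the primary structure is a cantilever fixed at 1.
Free-end deflection of the primary structure under the applied loading (downward +):
  point load 65 at a = 4: Pa²(3L − a)/(6EI) = 1907/EI
  clockwise couple 149 at a = 4.17: M₀a(2L − a)/(2EI) = 1811/EI
  δ_0 = 3718/EI
Tip deflection under a unit load at 2: L³/(3EI) = 41.67/EI.
The prop prevents deflection at 2: R_2 = δ_0/δ_{22} = 3718/41.67 = 89.23 kN.
Vertical equilibrium: R_1 = ΣP − R_2 = 65 − 89.23 = -24.23 kN.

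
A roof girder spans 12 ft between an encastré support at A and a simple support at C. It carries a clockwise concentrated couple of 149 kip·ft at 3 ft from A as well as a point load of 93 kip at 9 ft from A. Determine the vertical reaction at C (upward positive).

R_C = 67 kip

Remove the prop at C; the released (primary) structure is a cantilever built in at A.
Deflection at C on the released cantilever, summing each load's contribution:
  clockwise couple 149 at a = 3: M₀a(2L − a)/(2EI) = 4694/EI
  point load 93 at a = 9: Pa²(3L − a)/(6EI) = 33898/EI
  δ_0 = 38592/EI
Flexibility coefficient — unit upward force at C: δ_{CC} = L³/(3EI) = 576/EI.
The prop prevents deflection at C: R_C = δ_0/δ_{CC} = 38592/576 = 67 kip.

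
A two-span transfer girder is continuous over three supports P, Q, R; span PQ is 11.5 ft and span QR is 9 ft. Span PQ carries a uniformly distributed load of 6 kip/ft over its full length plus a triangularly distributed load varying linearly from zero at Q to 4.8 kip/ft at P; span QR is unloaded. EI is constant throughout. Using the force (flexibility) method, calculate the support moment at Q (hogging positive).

Release continuity at Q by inserting a hinge; the redundant is the internal moment M_Q. The primary structure is two simply-supported spans PQ and QR.
End slopes at the hinge Q, treating each span as simply supported:
  span PQ: UDL 6: wL³/(24EI) = 380.2/EI
  span PQ: triangular load, peak 4.8: 7w₀L³/(360EI) = 141.9/EI
  relative rotation θ_0 = (522.2 + 0)/EI = 522.2/EI
A unit hogging moment at Q produces rotation L₁/(3EI) + L₂/(3EI) = 6.833/EI.
Slope continuity at Q: θ_0 = M_Q·6.833/EI, so M_Q = 522.2/6.833 = 76.41 kip·ft (hogging).

M_Q = 76.41 kip·ft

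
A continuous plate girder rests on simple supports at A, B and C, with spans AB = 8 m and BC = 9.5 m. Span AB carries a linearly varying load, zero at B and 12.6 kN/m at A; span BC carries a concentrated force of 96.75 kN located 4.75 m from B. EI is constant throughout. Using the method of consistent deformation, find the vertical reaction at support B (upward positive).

Insert a hinge at B; M_B is the redundant, and each span becomes simply supported.
Rotations at B on the released spans (each span's end-slope, ×1/EI):
  span AB: triangular load, peak 12.6: 7w₀L³/(360EI) = 125.4/EI
  span BC: point load 96.75 at a = 4.75: Pab(L + b)/(6LEI) = 545.7/EI
  relative rotation θ_0 = (125.4 + 545.7)/EI = 671.2/EI
A unit hogging moment at B produces rotation L₁/(3EI) + L₂/(3EI) = 5.833/EI.
Slope continuity at B: θ_0 = M_B·5.833/EI, so M_B = 671.2/5.833 = 115.1 kN·m (hogging).
Span AB, ΣM about A with M_B applied at B: R_B^{AB}·8 = 134.4 + 115.1, so R_B^{AB} = 31.18 kN and R_A = 50.4 − 31.18 = 19.22 kN.
Span BC, ΣM about C: R_B^{BC}·9.5 = 459.6 + 115.1, so R_B^{BC} = 60.49 kN and R_C = 96.75 − 60.49 = 36.26 kN.
R_B = 31.18 + 60.49 = 91.67 kN.

R_B = 91.67 kN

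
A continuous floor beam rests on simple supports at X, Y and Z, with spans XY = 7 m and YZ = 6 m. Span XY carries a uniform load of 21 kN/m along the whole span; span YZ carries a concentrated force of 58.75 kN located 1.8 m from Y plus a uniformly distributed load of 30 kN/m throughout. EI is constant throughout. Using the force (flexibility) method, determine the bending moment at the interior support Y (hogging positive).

M_Y = 160.6 kN·m

Take M_Y as the redundant. Released structure: two simple spans XY and YZ with a hinge at Y.
Rotations at Y on the released spans (each span's end-slope, ×1/EI):
  span XY: UDL 21: wL³/(24EI) = 300.1/EI
  span YZ: point load 58.75 at a = 1.8: Pab(L + b)/(6LEI) = 125.8/EI
  span YZ: UDL 30: wL³/(24EI) = 270/EI
  relative rotation θ_0 = (300.1 + 395.8)/EI = 696/EI
A unit hogging moment at Y produces rotation L₁/(3EI) + L₂/(3EI) = 4.333/EI.
Compatibility: M_Y·(L₁+L₂)/(3EI) = θ_0, giving M_Y = 160.6 kN·m (hogging).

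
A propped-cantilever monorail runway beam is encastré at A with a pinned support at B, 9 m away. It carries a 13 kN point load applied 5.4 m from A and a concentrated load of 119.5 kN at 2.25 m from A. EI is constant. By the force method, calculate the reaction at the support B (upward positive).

Remove the prop at B; the released (primary) structure is a cantilever built in at A.
Downward deflection at the released point B due to the loads:
  point load 13 at a = 5.4: Pa²(3L − a)/(6EI) = 1365/EI
  point load 119.5 at a = 2.25: Pa²(3L − a)/(6EI) = 2495/EI
  δ_0 = 3860/EI
Tip deflection under a unit load at B: L³/(3EI) = 243/EI.
Compatibility at B: δ_0 − R_B·δ_{BB} = 0, so R_B = 3860/243 = 15.89 kN.

R_B = 15.89 kN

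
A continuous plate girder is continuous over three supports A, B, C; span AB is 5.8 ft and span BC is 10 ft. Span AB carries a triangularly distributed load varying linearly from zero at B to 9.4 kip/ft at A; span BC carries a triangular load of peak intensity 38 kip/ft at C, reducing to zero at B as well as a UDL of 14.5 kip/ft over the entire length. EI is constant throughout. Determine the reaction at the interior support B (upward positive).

R_B = 216.2 kip

Release continuity at B by inserting a hinge; the redundant is the internal moment M_B. The primary structure is two simply-supported spans AB and BC.
End slopes at the hinge B, treating each span as simply supported:
  span AB: triangular load, peak 9.4: 7w₀L³/(360EI) = 35.66/EI
  span BC: triangular load, peak 38: 7w₀L³/(360EI) = 738.9/EI
  span BC: UDL 14.5: wL³/(24EI) = 604.2/EI
  relative rotation θ_0 = (35.66 + 1343)/EI = 1379/EI
A unit hogging moment at B produces rotation L₁/(3EI) + L₂/(3EI) = 5.267/EI.
Compatibility: M_B·(L₁+L₂)/(3EI) = θ_0, giving M_B = 261.8 kip·ft (hogging).
Span AB, ΣM about A with M_B applied at B: R_B^{AB}·5.8 = 52.7 + 261.8, so R_B^{AB} = 54.22 kip and R_A = 27.26 − 54.22 = -26.96 kip.
Span BC, ΣM about C: R_B^{BC}·10 = 1358 + 261.8, so R_B^{BC} = 162 kip and R_C = 335 − 162 = 173 kip.
R_B = 54.22 + 162 = 216.2 kip.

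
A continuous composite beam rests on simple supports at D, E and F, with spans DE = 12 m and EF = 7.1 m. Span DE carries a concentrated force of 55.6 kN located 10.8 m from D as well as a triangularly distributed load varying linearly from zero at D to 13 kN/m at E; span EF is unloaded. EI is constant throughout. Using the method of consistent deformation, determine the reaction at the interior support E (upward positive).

Insert a hinge at E; M_E is the redundant, and each span becomes simply supported.
Rotations at E on the released spans (each span's end-slope, ×1/EI):
  span DE: point load 55.6 at a = 10.8: Pab(L + a)/(6LEI) = 228.2/EI
  span DE: triangular load, peak 13: w₀L³/(45EI) = 499.2/EI
  relative rotation θ_0 = (727.4 + 0)/EI = 727.4/EI
A unit hogging moment at E produces rotation L₁/(3EI) + L₂/(3EI) = 6.367/EI.
Slope continuity at E: θ_0 = M_E·6.367/EI, so M_E = 727.4/6.367 = 114.2 kN·m (hogging).
Span DE, ΣM about D with M_E applied at E: R_E^{DE}·12 = 1224 + 114.2, so R_E^{DE} = 111.6 kN and R_D = 133.6 − 111.6 = 22.04 kN.
Span EF, ΣM about F: R_E^{EF}·7.1 = 0 + 114.2, so R_E^{EF} = 16.09 kN and R_F = 0 − 16.09 = -16.09 kN.
R_E = 111.6 + 16.09 = 127.7 kN.

R_E = 127.7 kN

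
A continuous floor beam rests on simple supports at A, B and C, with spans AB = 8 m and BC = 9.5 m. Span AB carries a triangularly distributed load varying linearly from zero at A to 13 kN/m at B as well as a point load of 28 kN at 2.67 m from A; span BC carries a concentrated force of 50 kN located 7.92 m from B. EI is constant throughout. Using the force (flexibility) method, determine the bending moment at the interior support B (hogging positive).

Take M_B as the redundant. Released structure: two simple spans AB and BC with a hinge at B.
Discontinuity in slope at B on the released structure — sum the simple-span end rotations:
  span AB: triangular load, peak 13: w₀L³/(45EI) = 147.9/EI
  span AB: point load 28 at a = 2.67: Pab(L + a)/(6LEI) = 88.58/EI
  span BC: point load 50 at a = 7.92: Pab(L + b)/(6LEI) = 121.6/EI
  relative rotation θ_0 = (236.5 + 121.6)/EI = 358.1/EI
A unit hogging moment at B produces rotation L₁/(3EI) + L₂/(3EI) = 5.833/EI.
Slope continuity at B: θ_0 = M_B·5.833/EI, so M_B = 358.1/5.833 = 61.39 kN·m (hogging).

M_B = 61.39 kN·m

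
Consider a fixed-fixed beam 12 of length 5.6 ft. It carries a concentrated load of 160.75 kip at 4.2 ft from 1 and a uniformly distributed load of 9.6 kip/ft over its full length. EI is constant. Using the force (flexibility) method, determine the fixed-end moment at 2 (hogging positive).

Take the two fixed-end moments M_1, M_2 as redundants; the released structure is the simple span 12.
On the primary (simply-supported) span, the end slopes from the loading are:
  at 1: point load 160.75 at a = 4.2: Pab(L + b)/(6LEI) = 196.9/EI
  at 2: point load 160.75 at a = 4.2: Pab(L + a)/(6LEI) = 275.7/EI
  at 1: UDL 9.6: wL³/(24EI) = 70.25/EI
  at 2: UDL 9.6: wL³/(24EI) = 70.25/EI
  θ_10 = 267.2/EI,  θ_20 = 345.9/EI
Flexibility coefficients: a unit moment at one end gives L/(3EI) there and L/(6EI) at the far end, so f₁₁ = f₂₂ = 1.867/EI and f₁₂ = f₂₁ = 0.9333/EI.
Compatibility — zero rotation at each built-in end:
  1.867 M_1 + 0.9333 M_2 = 267.2
  0.9333 M_1 + 1.867 M_2 = 345.9
Solving the pair gives M_1 = 67.28 kip·ft and M_2 = 151.7 kip·ft (hogging).

M_2 = 151.7 kip·ft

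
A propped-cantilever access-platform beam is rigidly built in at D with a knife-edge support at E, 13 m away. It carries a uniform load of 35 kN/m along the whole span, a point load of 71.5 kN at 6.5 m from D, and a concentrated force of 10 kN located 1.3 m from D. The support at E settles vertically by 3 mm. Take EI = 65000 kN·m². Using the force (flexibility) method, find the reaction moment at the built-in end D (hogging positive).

M_D = 928.2 kN·m

Remove the prop at E; the released (primary) structure is a cantilever built in at D.
Free-end deflection of the primary structure under the applied loading (downward +):
  UDL 35: wL⁴/(8EI) = 124954/EI
  point load 71.5 at a = 6.5: Pa²(3L − a)/(6EI) = 16363/EI
  point load 10 at a = 1.3: Pa²(3L − a)/(6EI) = 106.2/EI
  δ_0 = 141424/EI
Flexibility coefficient — unit upward force at E: δ_{EE} = L³/(3EI) = 732.3/EI.
With EI = 65000 kN·m²: δ_0 = 2.1757 m and δ_{EE} = 0.011267 m/kN.
Compatibility — the beam at E must follow the support down by 0.003 m: δ_0 − R_E·δ_{EE} = 0.003, so R_E = (2.1757 − 0.003)/0.011267 = 192.8 kN.
Moment equilibrium about D: M_D = Σ(load moments about D) − R_E·L = 3435 − 192.8×13 = 928.2 kN·m.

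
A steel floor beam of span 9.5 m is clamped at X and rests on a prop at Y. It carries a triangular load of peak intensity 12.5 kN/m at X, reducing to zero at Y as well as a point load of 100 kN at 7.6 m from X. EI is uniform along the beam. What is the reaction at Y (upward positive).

Remove the prop at Y; the released (primary) structure is a cantilever built in at X.
Free-end deflection of the primary structure under the applied loading (downward +):
  triangular load, peak 12.5 at the fixed end: w₀L⁴/(30EI) = 3394/EI
  point load 100 at a = 7.6: Pa²(3L − a)/(6EI) = 20120/EI
  δ_0 = 23514/EI
Flexibility coefficient — unit upward force at Y: δ_{YY} = L³/(3EI) = 285.8/EI.
Compatibility at Y: δ_0 − R_Y·δ_{YY} = 0, so R_Y = 23514/285.8 = 82.28 kN.

R_Y = 82.28 kN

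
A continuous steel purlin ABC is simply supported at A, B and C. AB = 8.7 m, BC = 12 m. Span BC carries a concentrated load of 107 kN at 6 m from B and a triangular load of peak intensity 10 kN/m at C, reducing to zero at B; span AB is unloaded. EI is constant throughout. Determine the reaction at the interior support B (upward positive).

R_B = 110.8 kN

Take M_B as the redundant. Released structure: two simple spans AB and BC with a hinge at B.
Discontinuity in slope at B on the released structure — sum the simple-span end rotations:
  span BC: point load 107 at a = 6: Pab(L + b)/(6LEI) = 963/EI
  span BC: triangular load, peak 10: 7w₀L³/(360EI) = 336/EI
  relative rotation θ_0 = (0 + 1299)/EI = 1299/EI
A unit hogging moment at B produces rotation L₁/(3EI) + L₂/(3EI) = 6.9/EI.
Slope continuity at B: θ_0 = M_B·6.9/EI, so M_B = 1299/6.9 = 188.3 kN·m (hogging).
Span AB, ΣM about A with M_B applied at B: R_B^{AB}·8.7 = 0 + 188.3, so R_B^{AB} = 21.64 kN and R_A = 0 − 21.64 = -21.64 kN.
Span BC, ΣM about C: R_B^{BC}·12 = 882 + 188.3, so R_B^{BC} = 89.19 kN and R_C = 167 − 89.19 = 77.81 kN.
R_B = 21.64 + 89.19 = 110.8 kN.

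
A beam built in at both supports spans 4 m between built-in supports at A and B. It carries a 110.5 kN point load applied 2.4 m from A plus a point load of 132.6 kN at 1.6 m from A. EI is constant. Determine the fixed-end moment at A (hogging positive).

Release both end moments; the primary structure is a simply-supported span AB with redundants M_A and M_B.
On the primary (simply-supported) span, the end slopes from the loading are:
  at A: point load 110.5 at a = 2.4: Pab(L + b)/(6LEI) = 99.01/EI
  at B: point load 110.5 at a = 2.4: Pab(L + a)/(6LEI) = 113.2/EI
  at A: point load 132.6 at a = 1.6: Pab(L + b)/(6LEI) = 135.8/EI
  at B: point load 132.6 at a = 1.6: Pab(L + a)/(6LEI) = 118.8/EI
  θ_A0 = 234.8/EI,  θ_B0 = 232/EI
Flexibility coefficients: a unit moment at one end gives L/(3EI) there and L/(6EI) at the far end, so f₁₁ = f₂₂ = 1.333/EI and f₁₂ = f₂₁ = 0.6667/EI.
Compatibility — zero rotation at each built-in end:
  1.333 M_A + 0.6667 M_B = 234.8
  0.6667 M_A + 1.333 M_B = 232
Solving the pair gives M_A = 118.8 kN·m and M_B = 114.6 kN·m (hogging).

M_A = 118.8 kN·m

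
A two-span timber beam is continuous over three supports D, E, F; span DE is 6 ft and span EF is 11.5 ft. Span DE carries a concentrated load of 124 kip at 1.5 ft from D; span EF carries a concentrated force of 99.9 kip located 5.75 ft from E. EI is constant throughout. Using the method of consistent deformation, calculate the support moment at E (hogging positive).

M_E = 171.4 kip·ft

Insert a hinge at E; M_E is the redundant, and each span becomes simply supported.
Discontinuity in slope at E on the released structure — sum the simple-span end rotations:
  span DE: point load 124 at a = 1.5: Pab(L + a)/(6LEI) = 174.4/EI
  span EF: point load 99.9 at a = 5.75: Pab(L + b)/(6LEI) = 825.7/EI
  relative rotation θ_0 = (174.4 + 825.7)/EI = 1000/EI
A unit hogging moment at E produces rotation L₁/(3EI) + L₂/(3EI) = 5.833/EI.
Slope continuity at E: θ_0 = M_E·5.833/EI, so M_E = 1000/5.833 = 171.4 kip·ft (hogging).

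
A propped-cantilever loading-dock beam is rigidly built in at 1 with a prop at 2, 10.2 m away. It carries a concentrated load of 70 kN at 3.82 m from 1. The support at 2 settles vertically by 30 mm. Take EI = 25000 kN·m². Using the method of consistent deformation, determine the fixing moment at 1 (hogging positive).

M_1 = 157.6 kN·m

Choose R_2 as the redundant. The primary structure is the cantilever fixed at 1.
Downward deflection at the released point 2 due to the loads:
  point load 70 at a = 3.82: Pa²(3L − a)/(6EI) = 4559/EI
Flexibility coefficient — unit upward force at 2: δ_{22} = L³/(3EI) = 353.7/EI.
With EI = 25000 kN·m²: δ_0 = 0.18237 m and δ_{22} = 0.014149 m/kN.
Compatibility — the beam at 2 must follow the support down by 0.03 m: δ_0 − R_2·δ_{22} = 0.03, so R_2 = (0.18237 − 0.03)/0.014149 = 10.77 kN.
Moment equilibrium about 1: M_1 = Σ(load moments about 1) − R_2·L = 267.4 − 10.77×10.2 = 157.6 kN·m.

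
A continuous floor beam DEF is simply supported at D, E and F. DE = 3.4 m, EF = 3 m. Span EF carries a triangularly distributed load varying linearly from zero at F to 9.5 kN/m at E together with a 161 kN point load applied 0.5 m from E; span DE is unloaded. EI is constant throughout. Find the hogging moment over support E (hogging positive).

M_E = 31.5 kN·m

Release continuity at E by inserting a hinge; the redundant is the internal moment M_E. The primary structure is two simply-supported spans DE and EF.
End slopes at the hinge E, treating each span as simply supported:
  span EF: triangular load, peak 9.5: w₀L³/(45EI) = 5.7/EI
  span EF: point load 161 at a = 0.5: Pab(L + b)/(6LEI) = 61.49/EI
  relative rotation θ_0 = (0 + 67.19)/EI = 67.19/EI
A unit hogging moment at E produces rotation L₁/(3EI) + L₂/(3EI) = 2.133/EI.
Compatibility: M_E·(L₁+L₂)/(3EI) = θ_0, giving M_E = 31.5 kN·m (hogging).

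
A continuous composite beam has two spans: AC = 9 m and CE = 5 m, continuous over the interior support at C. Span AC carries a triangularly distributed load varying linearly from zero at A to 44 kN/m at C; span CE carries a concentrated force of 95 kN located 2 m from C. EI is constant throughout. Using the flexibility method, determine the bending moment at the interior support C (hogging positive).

Insert a hinge at C; M_C is the redundant, and each span becomes simply supported.
Discontinuity in slope at C on the released structure — sum the simple-span end rotations:
  span AC: triangular load, peak 44: w₀L³/(45EI) = 712.8/EI
  span CE: point load 95 at a = 2: Pab(L + b)/(6LEI) = 152/EI
  relative rotation θ_0 = (712.8 + 152)/EI = 864.8/EI
A unit hogging moment at C produces rotation L₁/(3EI) + L₂/(3EI) = 4.667/EI.
Compatibility: M_C·(L₁+L₂)/(3EI) = θ_0, giving M_C = 185.3 kN·m (hogging).

M_C = 185.3 kN·m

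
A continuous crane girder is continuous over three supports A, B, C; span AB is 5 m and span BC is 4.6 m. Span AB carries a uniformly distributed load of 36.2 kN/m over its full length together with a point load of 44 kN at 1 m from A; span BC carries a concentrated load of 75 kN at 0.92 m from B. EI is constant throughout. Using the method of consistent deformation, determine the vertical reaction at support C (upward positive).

R_C = -5.375 kN

Take M_B as the redundant. Released structure: two simple spans AB and BC with a hinge at B.
Discontinuity in slope at B on the released structure — sum the simple-span end rotations:
  span AB: UDL 36.2: wL³/(24EI) = 188.5/EI
  span AB: point load 44 at a = 1: Pab(L + a)/(6LEI) = 35.2/EI
  span BC: point load 75 at a = 0.92: Pab(L + b)/(6LEI) = 76.18/EI
  relative rotation θ_0 = (223.7 + 76.18)/EI = 299.9/EI
A unit hogging moment at B produces rotation L₁/(3EI) + L₂/(3EI) = 3.2/EI.
Slope continuity at B: θ_0 = M_B·3.2/EI, so M_B = 299.9/3.2 = 93.72 kN·m (hogging).
Span BC, ΣM about C: R_B^{BC}·4.6 = 276 + 93.72, so R_B^{BC} = 80.37 kN and R_C = 75 − 80.37 = -5.375 kN.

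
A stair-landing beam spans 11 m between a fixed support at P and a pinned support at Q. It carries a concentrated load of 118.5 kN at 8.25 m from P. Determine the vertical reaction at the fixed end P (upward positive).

Take the reaction at Q as the redundant and release it; the primary structure is a cantilever fixed at P.
Deflection at Q on the released cantilever, summing each load's contribution:
  point load 118.5 at a = 8.25: Pa²(3L − a)/(6EI) = 33270/EI
Tip deflection under a unit load at Q: L³/(3EI) = 443.7/EI.
Compatibility at Q: δ_0 − R_Q·δ_{QQ} = 0, so R_Q = 33270/443.7 = 74.99 kN.
Vertical equilibrium: R_P = ΣP − R_Q = 118.5 − 74.99 = 43.51 kN.

R_P = 43.51 kN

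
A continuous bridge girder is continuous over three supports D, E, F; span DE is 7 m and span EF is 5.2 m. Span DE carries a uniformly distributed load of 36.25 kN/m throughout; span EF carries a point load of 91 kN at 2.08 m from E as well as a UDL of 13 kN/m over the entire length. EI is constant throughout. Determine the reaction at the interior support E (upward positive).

R_E = 277.2 kN

Insert a hinge at E; M_E is the redundant, and each span becomes simply supported.
Discontinuity in slope at E on the released structure — sum the simple-span end rotations:
  span DE: UDL 36.25: wL³/(24EI) = 518.1/EI
  span EF: point load 91 at a = 2.08: Pab(L + b)/(6LEI) = 157.5/EI
  span EF: UDL 13: wL³/(24EI) = 76.16/EI
  relative rotation θ_0 = (518.1 + 233.6)/EI = 751.7/EI
A unit hogging moment at E produces rotation L₁/(3EI) + L₂/(3EI) = 4.067/EI.
Slope continuity at E: θ_0 = M_E·4.067/EI, so M_E = 751.7/4.067 = 184.8 kN·m (hogging).
Span DE, ΣM about D with M_E applied at E: R_E^{DE}·7 = 888.1 + 184.8, so R_E^{DE} = 153.3 kN and R_D = 253.8 − 153.3 = 100.5 kN.
Span EF, ΣM about F: R_E^{EF}·5.2 = 459.7 + 184.8, so R_E^{EF} = 123.9 kN and R_F = 158.6 − 123.9 = 34.65 kN.
R_E = 153.3 + 123.9 = 277.2 kN.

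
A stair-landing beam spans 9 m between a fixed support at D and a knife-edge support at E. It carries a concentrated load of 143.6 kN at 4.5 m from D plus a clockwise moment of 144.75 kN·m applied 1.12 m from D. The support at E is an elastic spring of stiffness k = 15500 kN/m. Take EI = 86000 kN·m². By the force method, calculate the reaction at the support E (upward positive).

Remove the prop at E; the released (primary) structure is a cantilever built in at D.
Free-end deflection of the primary structure under the applied loading (downward +):
  point load 143.6 at a = 4.5: Pa²(3L − a)/(6EI) = 10905/EI
  clockwise couple 144.75 at a = 1.12: M₀a(2L − a)/(2EI) = 1368/EI
  δ_0 = 12273/EI
Flexibility coefficient — unit upward force at E: δ_{EE} = L³/(3EI) = 243/EI.
With EI = 86000 kN·m²: δ_0 = 0.14271 m and δ_{EE} = 0.002826 m/kN.
Compatibility — the spring shortens by R_E/k under the reaction it provides: δ_0 − R_E·δ_{EE} = R_E/k. With 1/k = 0.000065 m/kN, R_E = δ_0 / (δ_{EE} + 1/k) = 0.14271 / (0.002826 + 0.000065) = 49.38 kN.

R_E = 49.38 kN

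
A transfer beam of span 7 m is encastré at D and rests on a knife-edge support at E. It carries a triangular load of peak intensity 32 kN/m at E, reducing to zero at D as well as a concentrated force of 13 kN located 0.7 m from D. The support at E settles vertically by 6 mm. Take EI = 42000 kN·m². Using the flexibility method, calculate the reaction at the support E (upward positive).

Take the reaction at E as the redundant and release it; the primary structure is a cantilever fixed at D.
Free-end deflection of the primary structure under the applied loading (downward +):
  triangular load, peak 32 at the free end: 11w₀L⁴/(120EI) = 7043/EI
  point load 13 at a = 0.7: Pa²(3L − a)/(6EI) = 21.55/EI
  δ_0 = 7064/EI
Tip deflection under a unit load at E: L³/(3EI) = 114.3/EI.
With EI = 42000 kN·m²: δ_0 = 0.1682 m and δ_{EE} = 0.002722 m/kN.
Compatibility — the beam at E must follow the support down by 0.006 m: δ_0 − R_E·δ_{EE} = 0.006, so R_E = (0.1682 − 0.006)/0.002722 = 59.58 kN.

R_E = 59.58 kN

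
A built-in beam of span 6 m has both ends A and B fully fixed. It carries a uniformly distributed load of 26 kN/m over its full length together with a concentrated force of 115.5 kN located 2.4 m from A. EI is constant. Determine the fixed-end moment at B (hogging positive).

Release both end moments; the primary structure is a simply-supported span AB with redundants M_A and M_B.
On the primary (simply-supported) span, the end slopes from the loading are:
  at A: UDL 26: wL³/(24EI) = 234/EI
  at B: UDL 26: wL³/(24EI) = 234/EI
  at A: point load 115.5 at a = 2.4: Pab(L + b)/(6LEI) = 266.1/EI
  at B: point load 115.5 at a = 2.4: Pab(L + a)/(6LEI) = 232.8/EI
  θ_A0 = 500.1/EI,  θ_B0 = 466.8/EI
Flexibility coefficients: a unit moment at one end gives L/(3EI) there and L/(6EI) at the far end, so f₁₁ = f₂₂ = 2/EI and f₁₂ = f₂₁ = 1/EI.
Compatibility — zero rotation at each built-in end:
  2 M_A + 1 M_B = 500.1
  1 M_A + 2 M_B = 466.8
Solving the pair gives M_A = 177.8 kN·m and M_B = 144.5 kN·m (hogging).

M_B = 144.5 kN·m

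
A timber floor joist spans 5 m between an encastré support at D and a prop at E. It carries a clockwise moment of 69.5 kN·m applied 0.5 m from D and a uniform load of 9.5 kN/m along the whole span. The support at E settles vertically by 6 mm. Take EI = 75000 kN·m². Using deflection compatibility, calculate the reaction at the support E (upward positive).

Take the reaction at E as the redundant and release it; the primary structure is a cantilever fixed at D.
Primary-structure tip deflection at E by superposition:
  clockwise couple 69.5 at a = 0.5: M₀a(2L − a)/(2EI) = 165.1/EI
  UDL 9.5: wL⁴/(8EI) = 742.2/EI
  δ_0 = 907.2/EI
Flexibility coefficient — unit upward force at E: δ_{EE} = L³/(3EI) = 41.67/EI.
With EI = 75000 kN·m²: δ_0 = 0.012097 m and δ_{EE} = 0.000556 m/kN.
Compatibility — the beam at E must follow the support down by 0.006 m: δ_0 − R_E·δ_{EE} = 0.006, so R_E = (0.012097 − 0.006)/0.000556 = 10.97 kN.

R_E = 10.97 kN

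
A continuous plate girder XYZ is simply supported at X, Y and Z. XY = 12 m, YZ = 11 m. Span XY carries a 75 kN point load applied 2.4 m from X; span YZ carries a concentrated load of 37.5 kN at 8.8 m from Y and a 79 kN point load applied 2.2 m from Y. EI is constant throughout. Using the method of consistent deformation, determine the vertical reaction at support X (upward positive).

R_X = 49.68 kN

Take M_Y as the redundant. Released structure: two simple spans XY and YZ with a hinge at Y.
End slopes at the hinge Y, treating each span as simply supported:
  span XY: point load 75 at a = 2.4: Pab(L + a)/(6LEI) = 345.6/EI
  span YZ: point load 37.5 at a = 8.8: Pab(L + b)/(6LEI) = 145.2/EI
  span YZ: point load 79 at a = 2.2: Pab(L + b)/(6LEI) = 458.8/EI
  relative rotation θ_0 = (345.6 + 604)/EI = 949.6/EI
A unit hogging moment at Y produces rotation L₁/(3EI) + L₂/(3EI) = 7.667/EI.
Compatibility: M_Y·(L₁+L₂)/(3EI) = θ_0, giving M_Y = 123.9 kN·m (hogging).
Span XY, ΣM about X with M_Y applied at Y: R_Y^{XY}·12 = 180 + 123.9, so R_Y^{XY} = 25.32 kN and R_X = 75 − 25.32 = 49.68 kN.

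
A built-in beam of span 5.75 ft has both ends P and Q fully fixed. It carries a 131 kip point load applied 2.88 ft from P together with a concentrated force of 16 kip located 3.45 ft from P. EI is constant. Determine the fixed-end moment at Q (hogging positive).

Release both end moments; the primary structure is a simply-supported span PQ with redundants M_P and M_Q.
Simple-span end rotations at P and Q under the given loads:
  at P: point load 131 at a = 2.88: Pab(L + b)/(6LEI) = 270.5/EI
  at Q: point load 131 at a = 2.88: Pab(L + a)/(6LEI) = 270.9/EI
  at P: point load 16 at a = 3.45: Pab(L + b)/(6LEI) = 29.62/EI
  at Q: point load 16 at a = 3.45: Pab(L + a)/(6LEI) = 33.86/EI
  θ_P0 = 300.2/EI,  θ_Q0 = 304.7/EI
Flexibility coefficients: a unit moment at one end gives L/(3EI) there and L/(6EI) at the far end, so f₁₁ = f₂₂ = 1.917/EI and f₁₂ = f₂₁ = 0.9583/EI.
Compatibility — zero rotation at each built-in end:
  1.917 M_P + 0.9583 M_Q = 300.2
  0.9583 M_P + 1.917 M_Q = 304.7
Solving the pair gives M_P = 102.8 kip·ft and M_Q = 107.6 kip·ft (hogging).

M_Q = 107.6 kip·ft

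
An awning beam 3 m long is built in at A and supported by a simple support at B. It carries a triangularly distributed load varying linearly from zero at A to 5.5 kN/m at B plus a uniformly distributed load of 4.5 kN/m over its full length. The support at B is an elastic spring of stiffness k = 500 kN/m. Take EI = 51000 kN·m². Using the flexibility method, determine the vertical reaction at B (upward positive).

Release the roller at B. Primary structure: cantilever fixed at A.
Primary-structure tip deflection at B by superposition:
  triangular load, peak 5.5 at the free end: 11w₀L⁴/(120EI) = 40.84/EI
  UDL 4.5: wL⁴/(8EI) = 45.56/EI
  δ_0 = 86.4/EI
Tip deflection under a unit load at B: L³/(3EI) = 9/EI.
With EI = 51000 kN·m²: δ_0 = 0.001694 m and δ_{BB} = 0.000176 m/kN.
Compatibility — the spring shortens by R_B/k under the reaction it provides: δ_0 − R_B·δ_{BB} = R_B/k. With 1/k = 0.002 m/kN, R_B = δ_0 / (δ_{BB} + 1/k) = 0.001694 / (0.000176 + 0.002) = 0.7784 kN.

R_B = 0.7784 kN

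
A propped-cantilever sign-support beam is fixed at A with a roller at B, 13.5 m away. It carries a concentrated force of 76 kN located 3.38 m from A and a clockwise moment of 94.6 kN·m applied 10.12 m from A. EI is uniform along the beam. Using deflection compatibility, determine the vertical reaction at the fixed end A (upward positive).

Release the roller at B. Primary structure: cantilever fixed at A.
Deflection at B on the released cantilever, summing each load's contribution:
  point load 76 at a = 3.38: Pa²(3L − a)/(6EI) = 5372/EI
  clockwise couple 94.6 at a = 10.12: M₀a(2L − a)/(2EI) = 8080/EI
  δ_0 = 13452/EI
Tip deflection under a unit load at B: L³/(3EI) = 820.1/EI.
The prop prevents deflection at B: R_B = δ_0/δ_{BB} = 13452/820.1 = 16.4 kN.
Vertical equilibrium: R_A = ΣP − R_B = 76 − 16.4 = 59.6 kN.

R_A = 59.6 kN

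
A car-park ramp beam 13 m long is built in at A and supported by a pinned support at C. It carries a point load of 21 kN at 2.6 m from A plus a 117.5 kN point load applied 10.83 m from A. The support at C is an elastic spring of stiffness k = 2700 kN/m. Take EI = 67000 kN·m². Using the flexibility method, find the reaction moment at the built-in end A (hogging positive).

M_A = 201.4 kN·m

Choose R_C as the redundant. The primary structure is the cantilever fixed at A.
Downward deflection at the released point C due to the loads:
  point load 21 at a = 2.6: Pa²(3L − a)/(6EI) = 861.2/EI
  point load 117.5 at a = 10.83: Pa²(3L − a)/(6EI) = 64704/EI
  δ_0 = 65565/EI
Flexibility coefficient — unit upward force at C: δ_{CC} = L³/(3EI) = 732.3/EI.
With EI = 67000 kN·m²: δ_0 = 0.97858 m and δ_{CC} = 0.01093 m/kN.
Compatibility — the spring shortens by R_C/k under the reaction it provides: δ_0 − R_C·δ_{CC} = R_C/k. With 1/k = 0.00037 m/kN, R_C = δ_0 / (δ_{CC} + 1/k) = 0.97858 / (0.01093 + 0.00037) = 86.59 kN.
Moment equilibrium about A: M_A = Σ(load moments about A) − R_C·L = 1327 − 86.59×13 = 201.4 kN·m.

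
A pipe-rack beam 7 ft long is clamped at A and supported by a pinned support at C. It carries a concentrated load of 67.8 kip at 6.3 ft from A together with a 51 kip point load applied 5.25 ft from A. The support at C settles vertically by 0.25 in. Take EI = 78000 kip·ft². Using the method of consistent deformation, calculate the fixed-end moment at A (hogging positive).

Release the roller at C. Primary structure: cantilever fixed at A.
Downward deflection at the released point C due to the loads:
  point load 67.8 at a = 6.3: Pa²(3L − a)/(6EI) = 6593/EI
  point load 51 at a = 5.25: Pa²(3L − a)/(6EI) = 3690/EI
  δ_0 = 10283/EI
Tip deflection under a unit load at C: L³/(3EI) = 114.3/EI.
With EI = 78000 kip·ft²: δ_0 = 0.13183 ft and δ_{CC} = 0.001466 ft/kip.
Compatibility — the beam at C must follow the support down by 0.02083 ft: δ_0 − R_C·δ_{CC} = 0.02083, so R_C = (0.13183 − 0.02083)/0.001466 = 75.72 kip.
Moment equilibrium about A: M_A = Σ(load moments about A) − R_C·L = 694.9 − 75.72×7 = 164.8 kip·ft.

M_A = 164.8 kip·ft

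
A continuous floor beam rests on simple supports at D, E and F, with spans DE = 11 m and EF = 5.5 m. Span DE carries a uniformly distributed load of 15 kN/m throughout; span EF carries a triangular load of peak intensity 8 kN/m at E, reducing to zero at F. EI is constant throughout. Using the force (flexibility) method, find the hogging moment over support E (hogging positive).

M_E = 156.6 kN·m

Release continuity at E by inserting a hinge; the redundant is the internal moment M_E. The primary structure is two simply-supported spans DE and EF.
Discontinuity in slope at E on the released structure — sum the simple-span end rotations:
  span DE: UDL 15: wL³/(24EI) = 831.9/EI
  span EF: triangular load, peak 8: w₀L³/(45EI) = 29.58/EI
  relative rotation θ_0 = (831.9 + 29.58)/EI = 861.5/EI
A unit hogging moment at E produces rotation L₁/(3EI) + L₂/(3EI) = 5.5/EI.
Compatibility: M_E·(L₁+L₂)/(3EI) = θ_0, giving M_E = 156.6 kN·m (hogging).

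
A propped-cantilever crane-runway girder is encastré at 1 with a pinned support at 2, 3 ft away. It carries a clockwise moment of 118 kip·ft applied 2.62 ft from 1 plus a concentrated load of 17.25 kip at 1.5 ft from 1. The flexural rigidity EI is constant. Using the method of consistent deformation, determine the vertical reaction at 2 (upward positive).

Release the roller at 2. Primary structure: cantilever fixed at 1.
Downward deflection at the released point 2 due to the loads:
  clockwise couple 118 at a = 2.62: M₀a(2L − a)/(2EI) = 522.5/EI
  point load 17.25 at a = 1.5: Pa²(3L − a)/(6EI) = 48.52/EI
  δ_0 = 571/EI
Tip deflection under a unit load at 2: L³/(3EI) = 9/EI.
The prop prevents deflection at 2: R_2 = δ_0/δ_{22} = 571/9 = 63.44 kip.

R_2 = 63.44 kip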